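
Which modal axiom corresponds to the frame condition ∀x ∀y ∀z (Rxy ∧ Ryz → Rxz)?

This is transitivity; the standard corresponding axiom is 4: □q → □□q.
Suppose □q→□□q is valid. Take Rxy, Ryz and set V(q)={w : Rxw}. Then □q at x, so □□q at x, so □q at y, so q at z, i.e. Rxz.

□q → □□q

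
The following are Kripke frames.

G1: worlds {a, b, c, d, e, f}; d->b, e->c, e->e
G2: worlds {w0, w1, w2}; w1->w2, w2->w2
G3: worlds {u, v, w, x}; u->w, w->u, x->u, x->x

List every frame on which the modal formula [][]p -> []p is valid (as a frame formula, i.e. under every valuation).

This is the axiom for density; its first-order frame correspondent is forall x forall y (Rxy -> exists z (Rxz & Rzy)).
G1: fails — Rdb but no z with Rdz and Rzb.
G2: condition met.
G3: fails — Rwu but no z with Rwz and Rzu.

G2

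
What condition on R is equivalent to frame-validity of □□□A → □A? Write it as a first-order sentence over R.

This is a Sahlqvist (Geach-type) schema ◇^0□^3A → □^1◇^0A.
First-order correspondent: ∀x ∀z (xRz → ∃w (xR³w ∧ z = w)).

∀x ∀z (xRz → ∃w (xR³w ∧ z = w))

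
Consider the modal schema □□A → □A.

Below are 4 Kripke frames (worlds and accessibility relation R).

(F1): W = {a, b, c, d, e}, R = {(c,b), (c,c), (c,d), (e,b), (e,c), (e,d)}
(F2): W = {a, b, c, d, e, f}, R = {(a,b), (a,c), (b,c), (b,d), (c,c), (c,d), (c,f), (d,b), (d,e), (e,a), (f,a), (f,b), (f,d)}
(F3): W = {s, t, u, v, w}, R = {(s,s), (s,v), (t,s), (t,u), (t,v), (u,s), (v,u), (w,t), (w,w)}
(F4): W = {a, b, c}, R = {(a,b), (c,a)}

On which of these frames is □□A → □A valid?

Frame correspondent (Sahlqvist): ∀x ∀y (Rxy → ∃z (Rxz ∧ Rzy)) — i.e. density.
(F1): ✓.
(F2): fails — Rde but no z with Rdz and Rze.
(F3): fails — Rvu but no z with Rvz and Rzu.
(F4): fails — Rca but no z with Rcz and Rza.
Valid on: (F1).

(F1)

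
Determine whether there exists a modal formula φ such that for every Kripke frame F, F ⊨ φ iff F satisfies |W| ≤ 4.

If a class were modally definable it would be closed under disjoint unions (Goldblatt–Thomason).
Any modal formula valid on each of 5 disjoint one-world frames is valid on their disjoint union (validity is preserved under disjoint unions). Each one-world frame has |W|=1≤4, but the union has |W|=5.
Hence having at most 4 worlds is not modally definable.

Not modally definable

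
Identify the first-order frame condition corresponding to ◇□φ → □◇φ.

This schema is the .2 axiom.
Its frame correspondent is convergence — ∀x ∀y ∀z (Rxy ∧ Rxz → ∃w (Ryw ∧ Rzw)).

convergence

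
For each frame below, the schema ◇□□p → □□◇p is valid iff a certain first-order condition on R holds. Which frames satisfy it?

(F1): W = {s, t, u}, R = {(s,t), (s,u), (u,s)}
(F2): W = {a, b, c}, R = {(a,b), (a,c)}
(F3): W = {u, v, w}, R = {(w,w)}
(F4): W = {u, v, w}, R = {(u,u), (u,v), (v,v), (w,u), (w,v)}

The schema corresponds to a generalized confluence (Geach) condition: ∀x ∀y ∀z ((xRy ∧ xR²z) → ∃w (yR²w ∧ zRw)).
(F1): fails — sRt, sR²s but no w with tR²w and sRw.
(F2): condition met.
(F3): condition met.
(F4): condition met.

(F2), (F3), (F4)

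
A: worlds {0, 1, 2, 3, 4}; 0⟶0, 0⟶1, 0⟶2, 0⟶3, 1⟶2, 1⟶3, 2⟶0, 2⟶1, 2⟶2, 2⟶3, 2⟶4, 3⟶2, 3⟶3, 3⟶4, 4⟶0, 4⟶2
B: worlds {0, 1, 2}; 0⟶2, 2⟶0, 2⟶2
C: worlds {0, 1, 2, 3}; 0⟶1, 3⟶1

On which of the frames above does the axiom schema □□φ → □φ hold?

The schema corresponds to density: ∀x ∀y (Rxy → ∃z (Rxz ∧ Rzy)).
A: satisfies the condition.
B: satisfies the condition.
C: fails — R01 but no z with R0z and Rz1.

A, B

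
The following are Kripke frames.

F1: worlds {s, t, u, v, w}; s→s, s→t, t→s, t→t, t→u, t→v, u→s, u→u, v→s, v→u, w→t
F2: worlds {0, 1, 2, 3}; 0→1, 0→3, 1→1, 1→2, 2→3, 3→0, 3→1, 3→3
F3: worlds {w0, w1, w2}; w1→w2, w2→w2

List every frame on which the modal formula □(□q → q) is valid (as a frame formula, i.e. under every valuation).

F3

This is the axiom for shift-reflexivity; its first-order frame correspondent is ∀x ∀y (Rxy → Ryy).
F1: fails — Rtv but not Rvv.
F2: fails — R12 but not R22.
F3: satisfies the condition.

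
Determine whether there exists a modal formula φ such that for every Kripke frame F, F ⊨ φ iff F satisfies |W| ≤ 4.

No

Modal frame validity is preserved under disjoint unions.
Any modal formula valid on each of 5 disjoint one-world frames is valid on their disjoint union (validity is preserved under disjoint unions). Each one-world frame has |W|=1≤4, but the union has |W|=5.
So the class is not modally definable.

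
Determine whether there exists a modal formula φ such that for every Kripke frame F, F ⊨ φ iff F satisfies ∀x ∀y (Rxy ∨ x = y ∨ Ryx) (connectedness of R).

No — not modally definable

Any modally definable frame class is closed under disjoint unions.
Take 4 disjoint single-world reflexive frames: each is trivially connected, but their disjoint union has 4 worlds with no edge between distinct components, so it is not connected.
So no modal formula (or set of formulas) defines exactly the connected frames.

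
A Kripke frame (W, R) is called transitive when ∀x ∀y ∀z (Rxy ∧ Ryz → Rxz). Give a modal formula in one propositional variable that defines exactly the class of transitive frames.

□ψ → □□ψ

This is transitivity; the standard corresponding axiom is 4: □ψ → □□ψ.
Suppose □ψ→□□ψ is valid. Take Rxy, Ryz and set V(ψ)={w : Rxw}. Then □ψ at x, so □□ψ at x, so □ψ at y, so ψ at z, i.e. Rxz.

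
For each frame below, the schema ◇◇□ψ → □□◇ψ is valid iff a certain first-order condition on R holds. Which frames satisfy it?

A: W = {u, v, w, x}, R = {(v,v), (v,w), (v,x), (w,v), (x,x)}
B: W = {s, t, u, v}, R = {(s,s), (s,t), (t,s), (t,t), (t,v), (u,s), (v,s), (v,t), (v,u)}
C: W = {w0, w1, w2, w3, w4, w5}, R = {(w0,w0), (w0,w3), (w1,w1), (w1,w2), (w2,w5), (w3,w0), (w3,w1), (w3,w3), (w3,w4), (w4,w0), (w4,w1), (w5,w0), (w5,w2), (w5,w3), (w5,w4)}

This is the axiom for a generalized confluence (Geach) condition; its first-order frame correspondent is ∀x ∀y ∀z ((xR²y ∧ xR²z) → ∃w (yRw ∧ zRw)).
A: fails — vR²w, vR²x but no t with wRt and xRt.
B: condition met.
C: fails — w0R²w0, w0R²w1 but no w with w0Rw and w1Rw.
Valid on: B.

B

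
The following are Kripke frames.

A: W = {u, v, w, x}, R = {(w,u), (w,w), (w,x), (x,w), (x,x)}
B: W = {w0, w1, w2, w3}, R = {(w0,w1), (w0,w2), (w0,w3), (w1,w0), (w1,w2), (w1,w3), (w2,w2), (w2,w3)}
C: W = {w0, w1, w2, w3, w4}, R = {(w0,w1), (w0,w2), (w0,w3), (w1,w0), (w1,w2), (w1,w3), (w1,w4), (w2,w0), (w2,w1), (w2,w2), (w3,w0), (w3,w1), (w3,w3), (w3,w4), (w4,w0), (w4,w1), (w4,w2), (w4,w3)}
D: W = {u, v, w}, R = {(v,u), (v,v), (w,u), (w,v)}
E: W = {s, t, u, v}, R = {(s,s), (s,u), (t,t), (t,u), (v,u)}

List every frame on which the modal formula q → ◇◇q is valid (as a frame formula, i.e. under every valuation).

C

The schema corresponds to a generalized confluence (Geach) condition: ∀x ∃w (x = w ∧ xR²w).
A: fails — at u but no t with u=t and uR²t.
B: fails — at w3 but no w with w3=w and w3R²w.
C: satisfies the condition.
D: fails — at u but no t with u=t and uR²t.
E: fails — at u but no w with u=w and uR²w.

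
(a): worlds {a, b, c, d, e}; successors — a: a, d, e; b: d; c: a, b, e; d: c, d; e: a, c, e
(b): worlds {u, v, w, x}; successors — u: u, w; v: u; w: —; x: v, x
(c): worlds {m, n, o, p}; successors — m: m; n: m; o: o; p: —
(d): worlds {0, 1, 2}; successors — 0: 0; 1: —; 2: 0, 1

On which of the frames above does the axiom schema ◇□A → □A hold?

This is the axiom for the Euclidean property; its first-order frame correspondent is ∀x ∀y ∀z (Rxy ∧ Rxz → Ryz).
(a): fails — Rae and Rad but not Red.
(b): fails — Ruw and Ruw but not Rww.
(c): condition met.
(d): fails — R20 and R21 but not R01.
Valid on: (c).

(c)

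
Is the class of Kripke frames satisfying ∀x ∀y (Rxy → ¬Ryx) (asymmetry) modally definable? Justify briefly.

Any modally definable frame class is closed under surjective bounded morphisms.
The 3-cycle (worlds w0,w1,w2 with w0→w1→w2→w0) is asymmetric. Mapping every world to a single reflexive point • is a surjective bounded morphism, and the reflexive point is not asymmetric (R•• but asymmetry requires ¬R••).
Hence asymmetry is not modally definable.

Not modally definable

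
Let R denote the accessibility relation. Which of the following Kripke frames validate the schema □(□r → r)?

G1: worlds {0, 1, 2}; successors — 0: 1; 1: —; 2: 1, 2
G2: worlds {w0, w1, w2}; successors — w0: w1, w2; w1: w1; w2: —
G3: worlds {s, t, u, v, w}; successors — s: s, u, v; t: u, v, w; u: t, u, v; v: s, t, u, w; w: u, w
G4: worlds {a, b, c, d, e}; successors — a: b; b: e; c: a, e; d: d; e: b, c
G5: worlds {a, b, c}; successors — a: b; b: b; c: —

This is the axiom for shift-reflexivity; its first-order frame correspondent is ∀x ∀y (Rxy → Ryy).
G1: fails — R01 but not R11.
G2: fails — Rw0w2 but not Rw2w2.
G3: fails — Ruv but not Rvv.
G4: fails — Reb but not Rbb.
G5: ✓.
Valid on: G5.

G5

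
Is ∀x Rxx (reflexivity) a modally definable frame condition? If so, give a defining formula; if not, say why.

The condition is reflexivity. A defining modal formula is □q → q.
Suppose □q→q is valid. At any x set V(q)={w : Rxw}. Then □q holds at x, so q holds at x, i.e. Rxx.

Definable; □q → q defines it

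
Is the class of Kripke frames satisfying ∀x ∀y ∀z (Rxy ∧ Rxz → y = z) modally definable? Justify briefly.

The condition is partial functionality. A defining modal formula is ◇q → □q.
Suppose ◇q→□q is valid. Take Rxy, Rxz and set V(q)={y}. Then ◇q at x, so □q at x, so q at z, i.e. z=y.

Yes, by ◇q → □q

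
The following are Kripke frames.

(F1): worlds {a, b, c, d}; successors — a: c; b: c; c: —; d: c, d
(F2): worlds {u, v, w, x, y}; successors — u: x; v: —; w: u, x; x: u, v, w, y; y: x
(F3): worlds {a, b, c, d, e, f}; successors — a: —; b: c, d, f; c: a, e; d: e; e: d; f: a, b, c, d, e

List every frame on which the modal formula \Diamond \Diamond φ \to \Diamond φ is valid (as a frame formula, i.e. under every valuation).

(F1)

The schema corresponds to a generalized confluence (Geach) condition: \forall x \forall y (x R^2 y \to \exists w (y = w \wedge xRw)).
(F1): ✓.
(F2): fails — uR²u but no t with u=t and uRt.
(F3): fails — bR²a but no w with a=w and bRw.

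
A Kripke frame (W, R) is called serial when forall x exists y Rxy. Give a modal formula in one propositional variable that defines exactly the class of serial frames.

□r → ◇r

A defining formula is □r → ◇r (the D axiom).
Suppose □r→◇r is valid. At any x set V(r)=W. Then □r at x, so ◇r at x, so x has a successor.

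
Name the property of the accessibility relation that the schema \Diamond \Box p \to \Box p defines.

Replacing p by ¬p and contraposing gives the equivalent schema ◇p → □◇p.
Suppose ◇p→□◇p is valid. Take Rxy, Rxz and set V(p)={y}. Then ◇p at x, so □◇p at x, so ◇p at z, so some w with Rzw has p; w=y, i.e. Rzy. By symmetry of the argument, Ryz.

the Euclidean property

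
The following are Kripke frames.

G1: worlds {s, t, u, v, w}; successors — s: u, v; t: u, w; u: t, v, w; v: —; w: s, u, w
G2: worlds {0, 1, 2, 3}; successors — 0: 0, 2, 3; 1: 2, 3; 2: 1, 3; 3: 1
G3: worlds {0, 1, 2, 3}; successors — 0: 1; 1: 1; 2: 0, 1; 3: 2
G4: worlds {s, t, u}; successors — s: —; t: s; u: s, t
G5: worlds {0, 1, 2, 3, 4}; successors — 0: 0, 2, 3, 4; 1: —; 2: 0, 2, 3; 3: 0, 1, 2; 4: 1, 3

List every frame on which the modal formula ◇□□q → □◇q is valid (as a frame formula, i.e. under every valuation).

G3

The schema corresponds to a generalized confluence (Geach) condition: ∀x ∀y ∀z ((xRy ∧ xRz) → ∃w (yR²w ∧ zRw)).
G1: fails — sRu, sRv but no w* with uR²w* and vRw*.
G2: fails — 0R3, 0R3 but no w with 3R²w and 3Rw.
G3: condition met.
G4: fails — tRs, tRs but no w with sR²w and sRw.
G5: fails — 3R0, 3R1 but no w with 0R²w and 1Rw.
Valid on: G3.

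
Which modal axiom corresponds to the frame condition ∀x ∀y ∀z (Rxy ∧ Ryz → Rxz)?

The condition is transitivity. The 4 schema □s → □□s defines it.

□s → □□s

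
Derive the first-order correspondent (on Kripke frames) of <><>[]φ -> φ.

forall x forall y (x R^2 y -> exists w (yRw & x = w))

This is a Sahlqvist (Geach-type) schema ◇^2□^1φ → □^0◇^0φ.
Minimal-valuation argument: fix x; take any y with xR^2y and any z with xR^0z. Set V(φ) to the set of worlds R-reachable from y in exactly 1 step. Then □^1φ holds at y, so the antecedent holds at x; validity forces ◇^0φ at z, giving a w with zR^0w and yR^1w.
First-order correspondent: forall x forall y (x R^2 y -> exists w (yRw & x = w)).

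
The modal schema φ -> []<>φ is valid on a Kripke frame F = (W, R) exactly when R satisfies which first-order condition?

Suppose φ→□◇φ is valid. Take Rxy and set V(φ)={x}. Then φ at x, so □◇φ at x, so ◇φ at y, so some z with Ryz has φ; z=x, i.e. Ryx.
Conversely, any frame satisfying forall x forall y (Rxy -> Ryx) validates the schema.
So the correspondent is symmetry.

Symmetry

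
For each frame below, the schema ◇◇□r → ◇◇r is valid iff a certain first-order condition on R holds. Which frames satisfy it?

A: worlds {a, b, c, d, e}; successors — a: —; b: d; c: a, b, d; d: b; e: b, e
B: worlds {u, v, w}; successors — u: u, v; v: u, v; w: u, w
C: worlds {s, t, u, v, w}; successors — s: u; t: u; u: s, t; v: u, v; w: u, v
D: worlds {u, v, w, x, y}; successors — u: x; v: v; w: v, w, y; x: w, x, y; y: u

The schema corresponds to a generalized confluence (Geach) condition: ∀x ∀y (xR²y → ∃w (yRw ∧ xR²w)).
A: fails — bR²b but no w with bRw and bR²w.
B: satisfies the condition.
C: fails — sR²s but no w* with sRw* and sR²w*.
D: fails — uR²y but no t with yRt and uR²t.
Valid on: B.

B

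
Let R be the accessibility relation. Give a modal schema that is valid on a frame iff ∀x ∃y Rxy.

This is seriality; the standard corresponding axiom is D: □r → ◇r.

□r → ◇r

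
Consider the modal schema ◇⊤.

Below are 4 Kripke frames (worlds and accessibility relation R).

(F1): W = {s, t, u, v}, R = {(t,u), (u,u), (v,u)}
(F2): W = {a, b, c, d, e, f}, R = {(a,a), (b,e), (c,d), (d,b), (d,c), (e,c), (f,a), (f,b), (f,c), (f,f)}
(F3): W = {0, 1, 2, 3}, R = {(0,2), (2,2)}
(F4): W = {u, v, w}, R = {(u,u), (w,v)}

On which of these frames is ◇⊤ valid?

(F2)

This is the axiom for seriality; its first-order frame correspondent is ∀x ∃y Rxy.
(F1): fails — world s has no successor.
(F2): ✓.
(F3): fails — world 1 has no successor.
(F4): fails — world v has no successor.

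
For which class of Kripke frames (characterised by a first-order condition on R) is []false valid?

□⊥ is valid iff no world has any successor (otherwise □⊥ fails at any world with one).
The converse is a direct semantic check.
Frame condition: forall x forall y ~Rxy.

emptiness of R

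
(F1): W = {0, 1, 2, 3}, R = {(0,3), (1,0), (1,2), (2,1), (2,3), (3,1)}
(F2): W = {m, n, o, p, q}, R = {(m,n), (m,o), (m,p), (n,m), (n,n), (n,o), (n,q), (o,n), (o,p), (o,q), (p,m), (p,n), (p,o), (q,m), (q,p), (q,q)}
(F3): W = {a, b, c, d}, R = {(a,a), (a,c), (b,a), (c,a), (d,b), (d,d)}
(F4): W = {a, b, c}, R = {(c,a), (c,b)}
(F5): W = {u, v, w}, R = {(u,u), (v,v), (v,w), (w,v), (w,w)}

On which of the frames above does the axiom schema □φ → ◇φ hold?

Frame correspondent (Sahlqvist): ∀x ∃y Rxy — i.e. seriality.
(F1): condition met.
(F2): condition met.
(F3): condition met.
(F4): fails — world a has no successor.
(F5): condition met.

(F1), (F2), (F3), (F5)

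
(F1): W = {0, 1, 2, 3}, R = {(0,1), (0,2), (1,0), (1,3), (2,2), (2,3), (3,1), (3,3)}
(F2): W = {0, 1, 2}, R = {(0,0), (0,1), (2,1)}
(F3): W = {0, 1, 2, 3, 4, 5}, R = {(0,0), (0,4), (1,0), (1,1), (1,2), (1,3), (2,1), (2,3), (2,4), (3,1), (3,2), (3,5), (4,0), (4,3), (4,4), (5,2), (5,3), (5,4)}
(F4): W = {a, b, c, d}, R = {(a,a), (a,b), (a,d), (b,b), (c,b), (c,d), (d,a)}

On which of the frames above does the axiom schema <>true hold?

(F1), (F3), (F4)

Frame correspondent (Sahlqvist): forall x exists y Rxy — i.e. seriality.
(F1): holds.
(F2): fails — world 1 has no successor.
(F3): holds.
(F4): holds.
Valid on: (F1), (F3), (F4).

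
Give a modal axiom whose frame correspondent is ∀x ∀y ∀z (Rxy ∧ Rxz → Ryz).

◇q → □◇q

A defining formula is ◇q → □◇q (the 5 axiom).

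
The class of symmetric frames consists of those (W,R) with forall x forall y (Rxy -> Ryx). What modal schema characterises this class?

s → □◇s

The condition is symmetry. The B schema s → □◇s defines it.
Suppose s→□◇s is valid. Take Rxy and set V(s)={x}. Then s at x, so □◇s at x, so ◇s at y, so some z with Ryz has s; z=x, i.e. Ryx.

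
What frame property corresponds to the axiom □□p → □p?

density

Suppose □□p→□p is valid. Take Rxy and set V(p)={w : xR²w}. Then □□p at x, so □p at x, so p at y, i.e. ∃z(Rxz∧Rzy).
Conversely, any frame satisfying ∀x ∀y (Rxy → ∃z (Rxz ∧ Rzy)) validates the schema.
So the correspondent is density.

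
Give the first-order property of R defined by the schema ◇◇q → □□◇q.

This is a Sahlqvist (Geach-type) schema ◇^2□^0q → □^2◇^1q.
First-order correspondent: ∀x ∀y ∀z ((xR²y ∧ xR²z) → ∃w (y = w ∧ zRw)).

∀x ∀y ∀z ((xR²y ∧ xR²z) → ∃w (y = w ∧ zRw))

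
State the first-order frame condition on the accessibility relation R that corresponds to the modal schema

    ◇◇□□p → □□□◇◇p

∀x ∀y ∀z ((xR²y ∧ xR³z) → ∃w (yR²w ∧ zR²w))

This is a Sahlqvist (Geach-type) schema ◇^2□^2p → □^3◇^2p.
Minimal-valuation argument: fix x; take any y with xR^2y and any z with xR^3z. Set V(p) to the set of worlds R-reachable from y in exactly 2 steps. Then □^2p holds at y, so the antecedent holds at x; validity forces ◇^2p at z, giving a w with zR^2w and yR^2w.
First-order correspondent: ∀x ∀y ∀z ((xR²y ∧ xR³z) → ∃w (yR²w ∧ zR²w)).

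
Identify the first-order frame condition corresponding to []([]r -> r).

Suppose □(□r→r) is valid. Take Rxy and set V(r)={w : Ryw}. Then at y, □r holds; since □(□r→r) at x, □r→r at y, so r at y, i.e. Ryy.

shift-reflexivity: forall x forall y (Rxy -> Ryy)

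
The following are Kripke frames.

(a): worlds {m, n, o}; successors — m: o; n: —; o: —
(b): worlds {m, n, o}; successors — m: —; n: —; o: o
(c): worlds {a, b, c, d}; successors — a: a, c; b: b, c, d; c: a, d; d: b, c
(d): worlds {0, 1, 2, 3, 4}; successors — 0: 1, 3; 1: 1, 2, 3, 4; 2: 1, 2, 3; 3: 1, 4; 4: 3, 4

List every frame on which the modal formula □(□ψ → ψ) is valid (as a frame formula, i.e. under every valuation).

(b)

This is the axiom for shift-reflexivity; its first-order frame correspondent is ∀x ∀y (Rxy → Ryy).
(a): fails — Rmo but not Roo.
(b): condition met.
(c): fails — Rbc but not Rcc.
(d): fails — R23 but not R33.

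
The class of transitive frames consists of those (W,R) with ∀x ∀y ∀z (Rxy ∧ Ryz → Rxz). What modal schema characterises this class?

□ψ → □□ψ

A defining formula is □ψ → □□ψ (the 4 axiom).
Suppose □ψ→□□ψ is valid. Take Rxy, Ryz and set V(ψ)={w : Rxw}. Then □ψ at x, so □□ψ at x, so □ψ at y, so ψ at z, i.e. Rxz.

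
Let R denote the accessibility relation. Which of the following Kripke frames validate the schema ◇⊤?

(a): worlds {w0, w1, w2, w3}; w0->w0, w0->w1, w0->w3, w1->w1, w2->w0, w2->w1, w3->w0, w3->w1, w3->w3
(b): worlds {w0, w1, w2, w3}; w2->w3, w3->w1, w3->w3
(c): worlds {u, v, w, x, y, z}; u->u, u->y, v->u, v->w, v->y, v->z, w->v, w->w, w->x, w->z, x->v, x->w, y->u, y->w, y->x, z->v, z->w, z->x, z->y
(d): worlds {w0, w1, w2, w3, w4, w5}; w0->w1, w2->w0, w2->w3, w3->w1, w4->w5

The schema corresponds to seriality: ∀x ∃y Rxy.
(a): satisfies the condition.
(b): fails — world w0 has no successor.
(c): satisfies the condition.
(d): fails — world w1 has no successor.

(a), (c)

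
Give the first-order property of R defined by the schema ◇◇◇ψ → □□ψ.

∀x ∀y ∀z ((xR³y ∧ xR²z) → ∃w (y = w ∧ z = w))

This is a Sahlqvist (Geach-type) schema ◇^3□^0ψ → □^2◇^0ψ.
First-order correspondent: ∀x ∀y ∀z ((xR³y ∧ xR²z) → ∃w (y = w ∧ z = w)).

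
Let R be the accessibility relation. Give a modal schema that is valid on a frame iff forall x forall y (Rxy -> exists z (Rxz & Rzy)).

□□p → □p

A defining formula is □□p → □p (the C4 axiom).
Suppose □□p→□p is valid. Take Rxy and set V(p)={w : xR²w}. Then □□p at x, so □p at x, so p at y, i.e. ∃z(Rxz∧Rzy).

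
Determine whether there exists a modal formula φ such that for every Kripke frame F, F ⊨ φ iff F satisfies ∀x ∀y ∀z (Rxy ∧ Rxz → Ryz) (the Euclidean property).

This is a Sahlqvist condition; the 5 axiom ◇r → □◇r defines it.
Suppose ◇r→□◇r is valid. Take Rxy, Rxz and set V(r)={y}. Then ◇r at x, so □◇r at x, so ◇r at z, so some w with Rzw has r; w=y, i.e. Rzy. By symmetry of the argument, Ryz.

Definable; ◇r → □◇r defines it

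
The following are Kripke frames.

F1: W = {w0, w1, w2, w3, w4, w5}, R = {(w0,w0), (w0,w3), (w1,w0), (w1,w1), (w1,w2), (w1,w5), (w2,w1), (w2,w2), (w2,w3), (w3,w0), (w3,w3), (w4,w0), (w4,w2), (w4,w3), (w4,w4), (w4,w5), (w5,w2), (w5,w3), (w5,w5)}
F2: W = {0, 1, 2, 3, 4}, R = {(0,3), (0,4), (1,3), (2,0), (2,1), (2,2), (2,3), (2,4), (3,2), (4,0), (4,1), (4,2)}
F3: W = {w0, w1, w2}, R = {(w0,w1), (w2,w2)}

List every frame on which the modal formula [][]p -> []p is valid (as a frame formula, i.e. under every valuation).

The schema corresponds to density: forall x forall y (Rxy -> exists z (Rxz & Rzy)).
F1: condition met.
F2: fails — R04 but no z with R0z and Rz4.
F3: fails — Rw0w1 but no z with Rw0z and Rzw1.
Valid on: F1.

F1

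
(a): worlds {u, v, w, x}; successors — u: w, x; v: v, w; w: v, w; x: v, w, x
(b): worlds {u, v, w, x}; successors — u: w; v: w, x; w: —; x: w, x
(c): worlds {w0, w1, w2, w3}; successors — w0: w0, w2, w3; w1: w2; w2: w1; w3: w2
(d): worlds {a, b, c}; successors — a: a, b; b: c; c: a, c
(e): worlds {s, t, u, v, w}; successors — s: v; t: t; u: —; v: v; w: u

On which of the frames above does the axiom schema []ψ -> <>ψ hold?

The schema corresponds to seriality: forall x exists y Rxy.
(a): holds.
(b): fails — world w has no successor.
(c): holds.
(d): holds.
(e): fails — world u has no successor.
Valid on: (a), (c), (d).

(a), (c), (d)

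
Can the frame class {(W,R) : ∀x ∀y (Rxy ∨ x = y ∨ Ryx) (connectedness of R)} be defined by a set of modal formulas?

Any modally definable frame class is closed under disjoint unions.
Take 2 disjoint single-world reflexive frames: each is trivially connected, but their disjoint union has 2 worlds with no edge between distinct components, so it is not connected.
So the class is not modally definable.

No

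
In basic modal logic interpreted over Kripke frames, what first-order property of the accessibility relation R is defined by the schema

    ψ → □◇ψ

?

Suppose ψ→□◇ψ is valid. Take Rxy and set V(ψ)={x}. Then ψ at x, so □◇ψ at x, so ◇ψ at y, so some z with Ryz has ψ; z=x, i.e. Ryx.

symmetry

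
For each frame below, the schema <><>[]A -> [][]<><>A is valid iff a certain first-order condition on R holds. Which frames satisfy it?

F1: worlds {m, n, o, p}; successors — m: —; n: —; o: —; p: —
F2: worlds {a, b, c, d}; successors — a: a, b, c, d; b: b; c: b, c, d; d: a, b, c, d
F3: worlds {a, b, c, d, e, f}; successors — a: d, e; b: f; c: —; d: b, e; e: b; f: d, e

F1, F2

The schema corresponds to a generalized confluence (Geach) condition: forall x forall y forall z ((x R^2 y & x R^2 z) -> exists w (yRw & z R^2 w)).
F1: condition met.
F2: condition met.
F3: fails — aR²b, aR²b but no w with bRw and bR²w.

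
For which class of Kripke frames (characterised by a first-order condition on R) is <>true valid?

Seriality

This is a form of the D axiom.
It corresponds to seriality: forall x exists y Rxy.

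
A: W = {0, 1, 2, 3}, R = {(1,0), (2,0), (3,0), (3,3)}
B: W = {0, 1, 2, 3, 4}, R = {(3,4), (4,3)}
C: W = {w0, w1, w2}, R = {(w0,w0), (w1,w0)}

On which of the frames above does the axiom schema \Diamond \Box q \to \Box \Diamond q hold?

Frame correspondent (Sahlqvist): \forall x \forall y \forall z (Rxy \wedge Rxz \to \exists w (Ryw \wedge Rzw)) — i.e. convergence.
A: fails — R10 and R10 but 0 and 0 have no common successor.
B: satisfies the condition.
C: satisfies the condition.

B, C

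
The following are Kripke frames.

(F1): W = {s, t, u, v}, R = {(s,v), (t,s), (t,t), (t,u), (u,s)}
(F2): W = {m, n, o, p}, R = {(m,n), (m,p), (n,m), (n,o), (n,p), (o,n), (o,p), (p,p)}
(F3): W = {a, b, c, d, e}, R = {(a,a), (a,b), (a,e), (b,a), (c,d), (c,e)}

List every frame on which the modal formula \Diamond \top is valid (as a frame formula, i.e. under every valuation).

Frame correspondent (Sahlqvist): \forall x \exists y Rxy — i.e. seriality.
(F1): fails — world v has no successor.
(F2): holds.
(F3): fails — world d has no successor.
Valid on: (F2).

(F2)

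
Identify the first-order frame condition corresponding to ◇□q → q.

symmetry: ∀x ∀y (Rxy → Ryx)

This is frame-equivalent to q → □◇q (substitute ¬q for q and contrapose).
Suppose q→□◇q is valid. Take Rxy and set V(q)={x}. Then q at x, so □◇q at x, so ◇q at y, so some z with Ryz has q; z=x, i.e. Ryx.
Conversely, any frame satisfying ∀x ∀y (Rxy → Ryx) validates the schema.
Frame condition: ∀x ∀y (Rxy → Ryx).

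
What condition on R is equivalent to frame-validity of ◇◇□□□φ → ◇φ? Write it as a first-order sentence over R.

This is a Sahlqvist (Geach-type) schema ◇^2□^3φ → □^0◇^1φ.
First-order correspondent: ∀x ∀y (xR²y → ∃w (yR³w ∧ xRw)).

∀x ∀y (xR²y → ∃w (yR³w ∧ xRw))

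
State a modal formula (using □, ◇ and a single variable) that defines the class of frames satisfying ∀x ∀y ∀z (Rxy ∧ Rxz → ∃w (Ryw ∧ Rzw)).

This is convergence; the standard corresponding axiom is .2: ◇□ψ → □◇ψ.
Suppose ◇□ψ→□◇ψ is valid. Take Rxy, Rxz and set V(ψ)={w : Ryw}. Then □ψ at y so ◇□ψ at x, so □◇ψ at x, so ◇ψ at z, giving w with Rzw and Ryw.

◇□ψ → □◇ψ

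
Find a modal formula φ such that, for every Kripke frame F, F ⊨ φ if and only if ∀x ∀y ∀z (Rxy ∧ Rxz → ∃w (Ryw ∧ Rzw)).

The condition is convergence. The .2 schema ◇□ψ → □◇ψ defines it.
Suppose ◇□ψ→□◇ψ is valid. Take Rxy, Rxz and set V(ψ)={w : Ryw}. Then □ψ at y so ◇□ψ at x, so □◇ψ at x, so ◇ψ at z, giving w with Rzw and Ryw.

◇□ψ → □◇ψ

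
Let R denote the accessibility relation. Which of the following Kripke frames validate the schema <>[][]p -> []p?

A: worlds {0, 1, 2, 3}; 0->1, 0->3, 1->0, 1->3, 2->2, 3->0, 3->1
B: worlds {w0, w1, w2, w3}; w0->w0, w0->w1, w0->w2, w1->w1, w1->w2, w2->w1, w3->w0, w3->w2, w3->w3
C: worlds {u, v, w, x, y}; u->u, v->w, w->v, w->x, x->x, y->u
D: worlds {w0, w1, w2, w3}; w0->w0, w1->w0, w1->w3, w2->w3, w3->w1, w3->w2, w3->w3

Frame correspondent (Sahlqvist): forall x forall y forall z ((xRy & xRz) -> exists w (y R^2 w & z = w)) — i.e. a generalized confluence (Geach) condition.
A: condition met.
B: fails — w0Rw1, w0Rw0 but no w with w1R²w and w0=w.
C: fails — wRx, wRv but no t with xR²t and v=t.
D: fails — w1Rw0, w1Rw3 but no w with w0R²w and w3=w.
Valid on: A.

A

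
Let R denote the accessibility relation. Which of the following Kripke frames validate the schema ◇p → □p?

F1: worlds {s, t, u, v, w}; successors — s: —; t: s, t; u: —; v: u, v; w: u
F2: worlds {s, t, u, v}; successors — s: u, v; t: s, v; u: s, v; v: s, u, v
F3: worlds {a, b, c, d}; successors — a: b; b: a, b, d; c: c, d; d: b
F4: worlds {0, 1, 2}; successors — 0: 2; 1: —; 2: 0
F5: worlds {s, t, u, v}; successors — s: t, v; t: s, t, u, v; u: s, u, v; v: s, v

The schema corresponds to partial functionality: ∀x ∀y ∀z (Rxy ∧ Rxz → y = z).
F1: fails — t sees both s and t.
F2: fails — s sees both u and v.
F3: fails — b sees both a and b.
F4: condition met.
F5: fails — s sees both t and v.
Valid on: F4.

F4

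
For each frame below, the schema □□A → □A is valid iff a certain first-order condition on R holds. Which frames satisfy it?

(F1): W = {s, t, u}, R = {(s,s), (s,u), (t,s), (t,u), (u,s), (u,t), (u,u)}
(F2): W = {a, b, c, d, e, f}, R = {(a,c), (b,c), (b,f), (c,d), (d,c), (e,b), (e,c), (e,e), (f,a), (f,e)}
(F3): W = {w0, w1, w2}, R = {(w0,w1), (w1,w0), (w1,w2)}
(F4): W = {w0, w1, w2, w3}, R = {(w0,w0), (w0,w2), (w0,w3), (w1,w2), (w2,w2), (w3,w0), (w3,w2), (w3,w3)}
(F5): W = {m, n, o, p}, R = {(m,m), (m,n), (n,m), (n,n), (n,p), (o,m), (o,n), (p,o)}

The schema corresponds to density: ∀x ∀y (Rxy → ∃z (Rxz ∧ Rzy)).
(F1): satisfies the condition.
(F2): fails — Rbc but no z with Rbz and Rzc.
(F3): fails — Rw1w2 but no z with Rw1z and Rzw2.
(F4): satisfies the condition.
(F5): fails — Rpo but no z with Rpz and Rzo.
Valid on: (F1), (F4).

(F1), (F4)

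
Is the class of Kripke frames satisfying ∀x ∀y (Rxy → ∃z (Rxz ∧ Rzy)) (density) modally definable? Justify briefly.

Definable; □□p → □p defines it

The condition is density. A defining modal formula is □□p → □p.
Suppose □□p→□p is valid. Take Rxy and set V(p)={w : xR²w}. Then □□p at x, so □p at x, so p at y, i.e. ∃z(Rxz∧Rzy).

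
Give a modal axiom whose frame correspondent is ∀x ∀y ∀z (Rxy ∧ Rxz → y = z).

A defining formula is ◇ψ → □ψ (the CD axiom).
Suppose ◇ψ→□ψ is valid. Take Rxy, Rxz and set V(ψ)={y}. Then ◇ψ at x, so □ψ at x, so ψ at z, i.e. z=y.

◇ψ → □ψ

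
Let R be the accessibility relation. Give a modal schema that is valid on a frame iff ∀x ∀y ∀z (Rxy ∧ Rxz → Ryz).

◇p → □◇p

A defining formula is ◇p → □◇p (the 5 axiom).
Suppose ◇p→□◇p is valid. Take Rxy, Rxz and set V(p)={y}. Then ◇p at x, so □◇p at x, so ◇p at z, so some w with Rzw has p; w=y, i.e. Rzy. By symmetry of the argument, Ryz.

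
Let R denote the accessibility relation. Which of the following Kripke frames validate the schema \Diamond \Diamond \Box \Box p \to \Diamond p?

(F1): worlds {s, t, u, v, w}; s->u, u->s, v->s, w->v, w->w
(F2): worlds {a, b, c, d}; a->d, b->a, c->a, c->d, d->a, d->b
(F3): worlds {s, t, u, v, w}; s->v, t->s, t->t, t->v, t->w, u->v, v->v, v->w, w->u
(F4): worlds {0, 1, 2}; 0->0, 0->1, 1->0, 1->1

The schema corresponds to a generalized confluence (Geach) condition: \forall x \forall y (x R^2 y \to \exists w (y R^2 w \wedge xRw)).
(F1): fails — sR²s but no w* with sR²w* and sRw*.
(F2): fails — aR²a but no w with aR²w and aRw.
(F3): holds.
(F4): holds.

(F3), (F4)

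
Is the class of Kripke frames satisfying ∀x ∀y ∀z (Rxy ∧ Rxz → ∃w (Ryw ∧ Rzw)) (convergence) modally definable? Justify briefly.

Yes: it is convergence, defined by the .2 schema ◇□p → □◇p.
Suppose ◇□p→□◇p is valid. Take Rxy, Rxz and set V(p)={w : Ryw}. Then □p at y so ◇□p at x, so □◇p at x, so ◇p at z, giving w with Rzw and Ryw.

Yes — defined by ◇□p → □◇p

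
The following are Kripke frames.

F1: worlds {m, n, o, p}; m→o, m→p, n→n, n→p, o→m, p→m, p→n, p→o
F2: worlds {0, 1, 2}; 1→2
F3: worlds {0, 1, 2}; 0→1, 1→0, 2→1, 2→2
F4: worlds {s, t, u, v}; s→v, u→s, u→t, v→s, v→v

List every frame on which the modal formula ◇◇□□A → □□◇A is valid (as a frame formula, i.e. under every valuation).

The schema corresponds to a generalized confluence (Geach) condition: ∀x ∀y ∀z ((xR²y ∧ xR²z) → ∃w (yR²w ∧ zRw)).
F1: fails — mR²o, mR²o but no w with oR²w and oRw.
F2: ✓.
F3: fails — 0R²0, 0R²0 but no w with 0R²w and 0Rw.
F4: ✓.
Valid on: F2, F4.

F2, F4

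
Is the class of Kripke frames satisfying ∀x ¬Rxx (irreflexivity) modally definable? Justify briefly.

If a class were modally definable it would be closed under surjective bounded morphisms (Goldblatt–Thomason).
The 5-cycle (worlds s,t,u,v,w with s→t→u→v→w→s) is irreflexive, and the map sending every world to a single reflexive point • is a surjective bounded morphism (forth: every edge maps to (•,•); back: every world has a successor). So any modal formula valid on the 5-cycle is also valid on the reflexive point, which is not irreflexive.
So the class is not modally definable.

Not definable by any modal formula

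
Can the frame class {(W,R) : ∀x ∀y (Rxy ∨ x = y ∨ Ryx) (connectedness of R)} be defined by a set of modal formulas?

If a class were modally definable it would be closed under disjoint unions (Goldblatt–Thomason).
Take 2 disjoint single-world reflexive frames: each is trivially connected, but their disjoint union has 2 worlds with no edge between distinct components, so it is not connected.
So no modal formula (or set of formulas) defines exactly the connected frames.

No — not modally definable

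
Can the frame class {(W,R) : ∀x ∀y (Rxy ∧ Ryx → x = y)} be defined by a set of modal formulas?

Modal frame validity is preserved under surjective bounded morphisms.
The 8-cycle (worlds s,t,u,v,w,x,y,z with s→t→u→v→w→x→y→z→s) is antisymmetric. Sending even-indexed worlds to • and odd-indexed worlds to ∘ is a surjective bounded morphism onto the two-world frame with •↔∘, which is not antisymmetric.
So no modal formula (or set of formulas) defines exactly the antisymmetric frames.

No — not modally definable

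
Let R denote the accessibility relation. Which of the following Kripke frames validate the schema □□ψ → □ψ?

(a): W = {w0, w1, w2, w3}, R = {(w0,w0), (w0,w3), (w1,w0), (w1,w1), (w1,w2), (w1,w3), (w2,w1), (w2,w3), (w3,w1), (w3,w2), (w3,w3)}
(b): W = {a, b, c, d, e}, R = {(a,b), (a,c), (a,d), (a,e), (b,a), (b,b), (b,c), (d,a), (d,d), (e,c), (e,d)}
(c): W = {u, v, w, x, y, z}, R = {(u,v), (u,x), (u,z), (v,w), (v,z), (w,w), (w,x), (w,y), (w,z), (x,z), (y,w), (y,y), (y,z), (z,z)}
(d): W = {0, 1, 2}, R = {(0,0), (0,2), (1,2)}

Frame correspondent (Sahlqvist): ∀x ∀y (Rxy → ∃z (Rxz ∧ Rzy)) — i.e. density.
(a): holds.
(b): fails — Rae but no z with Raz and Rze.
(c): fails — Ruv but no t with Rut and Rtv.
(d): fails — R12 but no z with R1z and Rz2.

(a)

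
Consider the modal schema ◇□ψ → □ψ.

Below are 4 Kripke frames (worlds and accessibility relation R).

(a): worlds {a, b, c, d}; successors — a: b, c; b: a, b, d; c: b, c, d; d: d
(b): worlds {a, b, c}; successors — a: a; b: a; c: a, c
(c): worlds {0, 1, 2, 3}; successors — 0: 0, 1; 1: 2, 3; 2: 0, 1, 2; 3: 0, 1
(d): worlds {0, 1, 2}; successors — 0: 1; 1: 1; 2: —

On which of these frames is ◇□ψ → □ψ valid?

(d)

The schema corresponds to the Euclidean property: ∀x ∀y ∀z (Rxy ∧ Rxz → Ryz).
(a): fails — Rab and Rac but not Rbc.
(b): fails — Rca and Rcc but not Rac.
(c): fails — R01 and R00 but not R10.
(d): satisfies the condition.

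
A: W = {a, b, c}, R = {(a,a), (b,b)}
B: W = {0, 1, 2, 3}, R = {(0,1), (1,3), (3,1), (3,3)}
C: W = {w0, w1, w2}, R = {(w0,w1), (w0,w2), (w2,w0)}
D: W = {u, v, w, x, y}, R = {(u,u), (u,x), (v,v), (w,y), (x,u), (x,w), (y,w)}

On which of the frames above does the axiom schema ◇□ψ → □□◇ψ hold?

A, B

The schema corresponds to a generalized confluence (Geach) condition: ∀x ∀y ∀z ((xRy ∧ xR²z) → ∃w (yRw ∧ zRw)).
A: holds.
B: holds.
C: fails — w0Rw1, w0R²w0 but no w with w1Rw and w0Rw.
D: fails — uRu, uR²w but no t with uRt and wRt.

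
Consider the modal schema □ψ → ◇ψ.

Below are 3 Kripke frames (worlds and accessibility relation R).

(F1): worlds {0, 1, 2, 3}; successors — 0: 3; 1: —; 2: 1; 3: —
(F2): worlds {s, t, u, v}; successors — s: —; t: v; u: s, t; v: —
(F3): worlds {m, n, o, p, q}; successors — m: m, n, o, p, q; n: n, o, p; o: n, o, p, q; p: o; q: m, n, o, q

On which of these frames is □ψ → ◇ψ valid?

(F3)

This is the axiom for seriality; its first-order frame correspondent is ∀x ∃y Rxy.
(F1): fails — world 1 has no successor.
(F2): fails — world s has no successor.
(F3): ✓.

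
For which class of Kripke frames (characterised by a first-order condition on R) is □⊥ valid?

□⊥ is valid iff no world has any successor (otherwise □⊥ fails at any world with one).

emptiness of R: ∀x ∀y ¬Rxy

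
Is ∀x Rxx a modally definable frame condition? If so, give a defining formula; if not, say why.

Yes, by □r → r

Yes: it is reflexivity, defined by the T schema □r → r.
Suppose □r→r is valid. At any x set V(r)={w : Rxw}. Then □r holds at x, so r holds at x, i.e. Rxx.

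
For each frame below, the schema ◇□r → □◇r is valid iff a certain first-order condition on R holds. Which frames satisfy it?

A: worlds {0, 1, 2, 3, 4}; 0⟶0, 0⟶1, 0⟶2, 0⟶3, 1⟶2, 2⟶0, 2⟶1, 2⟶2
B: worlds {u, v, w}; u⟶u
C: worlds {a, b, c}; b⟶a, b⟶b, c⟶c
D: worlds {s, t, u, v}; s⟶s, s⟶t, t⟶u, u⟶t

The schema corresponds to convergence: ∀x ∀y ∀z (Rxy ∧ Rxz → ∃w (Ryw ∧ Rzw)).
A: fails — R00 and R03 but 0 and 3 have no common successor.
B: satisfies the condition.
C: fails — Rba and Rba but a and a have no common successor.
D: fails — Rss and Rst but s and t have no common successor.

B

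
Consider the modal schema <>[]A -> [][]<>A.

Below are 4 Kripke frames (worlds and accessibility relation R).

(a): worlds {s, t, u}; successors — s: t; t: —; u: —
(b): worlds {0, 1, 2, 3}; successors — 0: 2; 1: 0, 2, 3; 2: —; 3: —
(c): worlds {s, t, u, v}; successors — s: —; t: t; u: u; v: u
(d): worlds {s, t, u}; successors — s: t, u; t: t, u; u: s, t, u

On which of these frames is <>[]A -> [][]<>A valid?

(a), (c), (d)

This is the axiom for a generalized confluence (Geach) condition; its first-order frame correspondent is forall x forall y forall z ((xRy & x R^2 z) -> exists w (yRw & zRw)).
(a): condition met.
(b): fails — 1R0, 1R²2 but no w with 0Rw and 2Rw.
(c): condition met.
(d): condition met.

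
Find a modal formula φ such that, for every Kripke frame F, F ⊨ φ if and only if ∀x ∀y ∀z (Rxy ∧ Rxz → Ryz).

◇r → □◇r

The condition is the Euclidean property. The 5 schema ◇r → □◇r defines it.
Suppose ◇r→□◇r is valid. Take Rxy, Rxz and set V(r)={y}. Then ◇r at x, so □◇r at x, so ◇r at z, so some w with Rzw has r; w=y, i.e. Rzy. By symmetry of the argument, Ryz.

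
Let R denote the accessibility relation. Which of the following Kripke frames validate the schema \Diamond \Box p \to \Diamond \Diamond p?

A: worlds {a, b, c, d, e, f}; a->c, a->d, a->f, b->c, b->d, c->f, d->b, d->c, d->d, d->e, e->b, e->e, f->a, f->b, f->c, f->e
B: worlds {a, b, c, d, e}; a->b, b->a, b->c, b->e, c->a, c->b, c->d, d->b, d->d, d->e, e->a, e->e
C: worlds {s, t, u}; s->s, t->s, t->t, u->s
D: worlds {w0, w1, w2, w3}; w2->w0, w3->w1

A, B, C

The schema corresponds to a generalized confluence (Geach) condition: \forall x \forall y (xRy \to \exists w (yRw \wedge x R^2 w)).
A: condition met.
B: condition met.
C: condition met.
D: fails — w2Rw0 but no w with w0Rw and w2R²w.
Valid on: A, B, C.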